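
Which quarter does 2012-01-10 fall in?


Month: January (month 1)
Q1: Jan-Mar, Q2: Apr-Jun, Q3: Jul-Sep, Q4: Oct-Dec

Q1


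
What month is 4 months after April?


April is month 4
4 + 4 = 8

August


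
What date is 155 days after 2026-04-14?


Start: 2026-04-14, add 155 days
April 2026 has 30 days: 30 - 14 = 16 days to April 30 -> 139 left
May 2026 has 31 days -> 108 left
June 2026 has 30 days -> 78 left
July 2026 has 31 days -> 47 left
August 2026 has 31 days -> 16 left
September 2026: 16 <= 30 -> lands on September 16

Result: 2026-09-16


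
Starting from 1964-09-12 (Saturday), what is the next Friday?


Current: Saturday
Target: Friday
Days ahead: 6

Next Friday: 1964-09-18


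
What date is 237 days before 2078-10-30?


Start: 2078-10-30, subtract 237 days
Back 30 days from October 30 reaches September 30, 2078 -> 207 left
September 2078 has 30 days -> back to August 31, 2078 -> 177 left
August 2078 has 31 days -> back to July 31, 2078 -> 146 left
July 2078 has 31 days -> back to June 30, 2078 -> 115 left
June 2078 has 30 days -> back to May 31, 2078 -> 85 left
May 2078 has 31 days -> back to April 30, 2078 -> 54 left
April 2078 has 30 days -> back to March 31, 2078 -> 24 left
March 2078: 31 - 24 = 7 -> lands on March 7

Result: 2078-03-07


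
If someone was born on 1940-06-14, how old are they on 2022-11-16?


Birth: 1940-06-14
Reference: 2022-11-16
Year difference: 2022 - 1940 = 82

82 years old


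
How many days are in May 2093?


May 2093

31 days


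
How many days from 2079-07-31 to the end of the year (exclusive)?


Day of year: 212 of 365
Remaining = 365 - 212

153 days


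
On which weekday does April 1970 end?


April 1970 has 30 days
Anchor: Jan 1, 1970. With p = 1970 - 1 = 1969: (p + p//4 - p//100 + p//400) mod 7 = (1969 + 492 - 19 + 4) mod 7 = 2446 mod 7 = 3 -> Thursday (Mon=0 ... Sun=6)
Days before April (Jan-Mar): 90; April 1 index = (3 + 90) mod 7 = 2 -> Wednesday
Last day offset: 30 - 1 = 29 days
Weekday index = (2 + 29) mod 7 = 3

Thursday, April 30


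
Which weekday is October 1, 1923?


Target: October 1, 1923
Anchor: Jan 1, 1923. With p = 1923 - 1 = 1922: (p + p//4 - p//100 + p//400) mod 7 = (1922 + 480 - 19 + 4) mod 7 = 2387 mod 7 = 0 -> Monday (Mon=0 ... Sun=6)
Days before October (Jan-Sep): 273 days
Weekday index = (0 + 273) mod 7 = 0

Monday


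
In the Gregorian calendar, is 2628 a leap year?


Gregorian leap year rule: divisible by 4, but not by 100, unless also by 400.
2628 is divisible by 4 but not 100 -> leap year

Yes


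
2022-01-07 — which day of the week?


Date: January 7, 2022
Anchor: Jan 1, 2022. With p = 2022 - 1 = 2021: (p + p//4 - p//100 + p//400) mod 7 = (2021 + 505 - 20 + 5) mod 7 = 2511 mod 7 = 5 -> Saturday (Mon=0 ... Sun=6)
Days into year = 7 - 1 = 6
Weekday index = (5 + 6) mod 7 = 4

Day of the week: Friday


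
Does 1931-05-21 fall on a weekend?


Anchor: Jan 1, 1931. With p = 1931 - 1 = 1930: (p + p//4 - p//100 + p//400) mod 7 = (1930 + 482 - 19 + 4) mod 7 = 2397 mod 7 = 3 -> Thursday (Mon=0 ... Sun=6)
Day of year: 141; offset = 140
Weekday index = (3 + 140) mod 7 = 3 -> Thursday
Weekend days: Saturday, Sunday

No


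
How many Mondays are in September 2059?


September 2059 has 30 days
Anchor: Jan 1, 2059. With p = 2059 - 1 = 2058: (p + p//4 - p//100 + p//400) mod 7 = (2058 + 514 - 20 + 5) mod 7 = 2557 mod 7 = 2 -> Wednesday (Mon=0 ... Sun=6)
Days before September (Jan-Aug): 243; September 1 index = (2 + 243) mod 7 = 0 -> Monday
First Monday is September 1
Mondays: 1, 8, 15, 22, 29

5 Mondays


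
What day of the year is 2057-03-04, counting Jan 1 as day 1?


Date: March 4, 2057
Days in months 1 through 2: 59
Plus 4 days in March

Day of year: 63


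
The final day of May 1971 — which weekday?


May 1971 has 31 days
Anchor: Jan 1, 1971. With p = 1971 - 1 = 1970: (p + p//4 - p//100 + p//400) mod 7 = (1970 + 492 - 19 + 4) mod 7 = 2447 mod 7 = 4 -> Friday (Mon=0 ... Sun=6)
Days before May (Jan-Apr): 120; May 1 index = (4 + 120) mod 7 = 5 -> Saturday
Last day offset: 31 - 1 = 30 days
Weekday index = (5 + 30) mod 7 = 0

Monday, May 31


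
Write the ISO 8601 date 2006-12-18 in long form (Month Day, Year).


ISO 2006-12-18 parses as year=2006, month=12, day=18
Month 12 -> December

December 18, 2006


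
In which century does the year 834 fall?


Century = (year - 1) // 100 + 1
= (834 - 1) // 100 + 1
= 833 // 100 + 1
= 8 + 1

9th century


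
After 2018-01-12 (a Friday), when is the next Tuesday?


Current: Friday
Target: Tuesday
Days ahead: 4

Next Tuesday: 2018-01-16


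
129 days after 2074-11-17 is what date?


Start: 2074-11-17, add 129 days
November 2074 has 30 days: 30 - 17 = 13 days to November 30 -> 116 left
December 2074 has 31 days -> 85 left
January 2075 has 31 days -> 54 left
February 2075 has 28 days -> 26 left
March 2075: 26 <= 31 -> lands on March 26

Result: 2075-03-26


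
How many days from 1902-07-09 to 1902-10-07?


From 1902-07-09 to 1902-10-07
1902-07-09: days before July = 31 + 28 + 31 + 30 + 31 + 30 = 181 (1902 is not a leap year); day of year = 181 + 9 = 190
1902-10-07: days before October = 31 + 28 + 31 + 30 + 31 + 30 + 31 + 31 + 30 = 273 (1902 is not a leap year); day of year = 273 + 7 = 280
Same year: 280 - 190 = 90

90 days


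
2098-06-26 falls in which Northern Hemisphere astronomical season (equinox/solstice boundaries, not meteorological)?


Date: June 26
Astronomical Summer (approx.; exact equinox/solstice day varies by year): June 21 to September 21
June 26 falls within the Summer window

Summer


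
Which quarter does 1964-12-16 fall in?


Month: December (month 12)
Q1: Jan-Mar, Q2: Apr-Jun, Q3: Jul-Sep, Q4: Oct-Dec

Q4


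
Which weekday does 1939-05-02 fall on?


Date: May 2, 1939
Anchor: Jan 1, 1939. With p = 1939 - 1 = 1938: (p + p//4 - p//100 + p//400) mod 7 = (1938 + 484 - 19 + 4) mod 7 = 2407 mod 7 = 6 -> Sunday (Mon=0 ... Sun=6)
Days before May (Jan-Apr): 120; offset = 120 + 2 - 1 = 121
Weekday index = (6 + 121) mod 7 = 1

Day of the week: Tuesday


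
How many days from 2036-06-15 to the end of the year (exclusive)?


Day of year: 167 of 366
Remaining = 366 - 167

199 days


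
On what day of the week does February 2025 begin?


Target: February 1, 2025
Anchor: Jan 1, 2025. With p = 2025 - 1 = 2024: (p + p//4 - p//100 + p//400) mod 7 = (2024 + 506 - 20 + 5) mod 7 = 2515 mod 7 = 2 -> Wednesday (Mon=0 ... Sun=6)
Days before February (Jan): 31 days
Weekday index = (2 + 31) mod 7 = 5

Saturday


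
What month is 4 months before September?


September is month 9
9 - 4 = 5

May


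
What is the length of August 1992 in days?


August 1992

31 days


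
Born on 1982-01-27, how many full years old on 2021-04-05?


Birth: 1982-01-27
Reference: 2021-04-05
Year difference: 2021 - 1982 = 39

39 years old


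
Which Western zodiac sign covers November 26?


Date: November 26
Conventional tropical zodiac dates: Sagittarius from November 22 onward; Capricorn starts December 22
November 26 falls within the Sagittarius range

Sagittarius


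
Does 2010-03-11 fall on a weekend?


Anchor: Jan 1, 2010. With p = 2010 - 1 = 2009: (p + p//4 - p//100 + p//400) mod 7 = (2009 + 502 - 20 + 5) mod 7 = 2496 mod 7 = 4 -> Friday (Mon=0 ... Sun=6)
Day of year: 70; offset = 69
Weekday index = (4 + 69) mod 7 = 3 -> Thursday
Weekend days: Saturday, Sunday

No


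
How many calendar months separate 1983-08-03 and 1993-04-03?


From August 1983 to April 1993
10 years * 12 = 120 months, minus 4 months = 116

116 months


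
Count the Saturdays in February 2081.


February 2081 has 28 days
Anchor: Jan 1, 2081. With p = 2081 - 1 = 2080: (p + p//4 - p//100 + p//400) mod 7 = (2080 + 520 - 20 + 5) mod 7 = 2585 mod 7 = 2 -> Wednesday (Mon=0 ... Sun=6)
Days before February (Jan): 31; February 1 index = (2 + 31) mod 7 = 5 -> Saturday
First Saturday is February 1
Saturdays: 1, 8, 15, 22

4 Saturdays


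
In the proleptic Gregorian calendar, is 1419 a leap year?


Gregorian leap year rule: divisible by 4, but not by 100, unless also by 400.
1419 is not divisible by 4 -> not a leap year

No


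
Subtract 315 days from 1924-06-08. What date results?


Start: 1924-06-08, subtract 315 days
Back 8 days from June 8 reaches May 31, 1924 -> 307 left
May 1924 has 31 days -> back to April 30, 1924 -> 276 left
April 1924 has 30 days -> back to March 31, 1924 -> 246 left
March 1924 has 31 days -> back to February 29, 1924 -> 215 left
February 1924 has 29 days -> back to January 31, 1924 -> 186 left
January 1924 has 31 days -> back to December 31, 1923 -> 155 left
December 1923 has 31 days -> back to November 30, 1923 -> 124 left
November 1923 has 30 days -> back to October 31, 1923 -> 94 left
October 1923 has 31 days -> back to September 30, 1923 -> 63 left
September 1923 has 30 days -> back to August 31, 1923 -> 33 left
August 1923 has 31 days -> back to July 31, 1923 -> 2 left
July 1923: 31 - 2 = 29 -> lands on July 29

Result: 1923-07-29


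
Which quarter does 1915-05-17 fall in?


Month: May (month 5)
Q1: Jan-Mar, Q2: Apr-Jun, Q3: Jul-Sep, Q4: Oct-Dec

Q2


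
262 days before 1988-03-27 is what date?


Start: 1988-03-27, subtract 262 days
Back 27 days from March 27 reaches February 29, 1988 -> 235 left
February 1988 has 29 days -> back to January 31, 1988 -> 206 left
January 1988 has 31 days -> back to December 31, 1987 -> 175 left
December 1987 has 31 days -> back to November 30, 1987 -> 144 left
November 1987 has 30 days -> back to October 31, 1987 -> 114 left
October 1987 has 31 days -> back to September 30, 1987 -> 83 left
September 1987 has 30 days -> back to August 31, 1987 -> 53 left
August 1987 has 31 days -> back to July 31, 1987 -> 22 left
July 1987: 31 - 22 = 9 -> lands on July 9

Result: 1987-07-09


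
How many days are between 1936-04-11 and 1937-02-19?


From 1936-04-11 to 1937-02-19
1936-04-11: days before April = 31 + 29 + 31 = 91 (1936 is a leap year); day of year = 91 + 11 = 102
1937-02-19: days before February = 31; day of year = 31 + 19 = 50
Rest of 1936: 366 - 102 = 264
Total = 264 + 50 = 314

314 days


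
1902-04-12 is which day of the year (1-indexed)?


Date: April 12, 1902
Days in months 1 through 3: 90
Plus 12 days in April

Day of year: 102


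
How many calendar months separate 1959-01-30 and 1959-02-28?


From January 1959 to February 1959
0 years * 12 = 0 months, plus 1 month = 1

1 month


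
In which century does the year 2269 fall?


Century = (year - 1) // 100 + 1
= (2269 - 1) // 100 + 1
= 2268 // 100 + 1
= 22 + 1

23rd century


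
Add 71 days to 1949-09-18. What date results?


Start: 1949-09-18, add 71 days
September 1949 has 30 days: 30 - 18 = 12 days to September 30 -> 59 left
October 1949 has 31 days -> 28 left
November 1949: 28 <= 30 -> lands on November 28

Result: 1949-11-28


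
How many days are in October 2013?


October 2013

31 days


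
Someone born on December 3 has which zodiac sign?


Date: December 3
Conventional tropical zodiac dates: Sagittarius from November 22 onward; Capricorn starts December 22
December 3 falls within the Sagittarius range

Sagittarius


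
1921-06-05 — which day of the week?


Date: June 5, 1921
Anchor: Jan 1, 1921. With p = 1921 - 1 = 1920: (p + p//4 - p//100 + p//400) mod 7 = (1920 + 480 - 19 + 4) mod 7 = 2385 mod 7 = 5 -> Saturday (Mon=0 ... Sun=6)
Days before June (Jan-May): 151; offset = 151 + 5 - 1 = 155
Weekday index = (5 + 155) mod 7 = 6

Day of the week: Sunday


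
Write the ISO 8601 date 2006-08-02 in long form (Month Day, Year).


ISO 2006-08-02 parses as year=2006, month=08, day=02
Month 8 -> August

August 2, 2006


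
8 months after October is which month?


October is month 10
10 + 8 = 18; wrap: 18 - 12 = 6

June


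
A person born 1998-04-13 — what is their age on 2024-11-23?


Birth: 1998-04-13
Reference: 2024-11-23
Year difference: 2024 - 1998 = 26

26 years old


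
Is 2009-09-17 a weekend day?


Anchor: Jan 1, 2009. With p = 2009 - 1 = 2008: (p + p//4 - p//100 + p//400) mod 7 = (2008 + 502 - 20 + 5) mod 7 = 2495 mod 7 = 3 -> Thursday (Mon=0 ... Sun=6)
Day of year: 260; offset = 259
Weekday index = (3 + 259) mod 7 = 3 -> Thursday
Weekend days: Saturday, Sunday

No


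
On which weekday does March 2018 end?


March 2018 has 31 days
Anchor: Jan 1, 2018. With p = 2018 - 1 = 2017: (p + p//4 - p//100 + p//400) mod 7 = (2017 + 504 - 20 + 5) mod 7 = 2506 mod 7 = 0 -> Monday (Mon=0 ... Sun=6)
Days before March (Jan-Feb): 59; March 1 index = (0 + 59) mod 7 = 3 -> Thursday
Last day offset: 31 - 1 = 30 days
Weekday index = (3 + 30) mod 7 = 5

Saturday, March 31


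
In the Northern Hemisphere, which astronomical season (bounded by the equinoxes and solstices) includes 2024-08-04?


Date: August 4
Astronomical Summer (approx.; exact equinox/solstice day varies by year): June 21 to September 21
August 4 falls within the Summer window

Summer


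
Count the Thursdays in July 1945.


July 1945 has 31 days
Anchor: Jan 1, 1945. With p = 1945 - 1 = 1944: (p + p//4 - p//100 + p//400) mod 7 = (1944 + 486 - 19 + 4) mod 7 = 2415 mod 7 = 0 -> Monday (Mon=0 ... Sun=6)
Days before July (Jan-Jun): 181; July 1 index = (0 + 181) mod 7 = 6 -> Sunday
First Thursday is July 5
Thursdays: 5, 12, 19, 26

4 Thursdays


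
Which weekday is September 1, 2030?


Target: September 1, 2030
Anchor: Jan 1, 2030. With p = 2030 - 1 = 2029: (p + p//4 - p//100 + p//400) mod 7 = (2029 + 507 - 20 + 5) mod 7 = 2521 mod 7 = 1 -> Tuesday (Mon=0 ... Sun=6)
Days before September (Jan-Aug): 243 days
Weekday index = (1 + 243) mod 7 = 6

Sunday


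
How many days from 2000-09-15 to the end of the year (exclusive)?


Day of year: 259 of 366
Remaining = 366 - 259

107 days


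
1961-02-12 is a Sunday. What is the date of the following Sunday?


Current: Sunday
Target: Sunday
Days ahead: 7

Next Sunday: 1961-02-19


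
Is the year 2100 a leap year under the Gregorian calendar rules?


Gregorian leap year rule: divisible by 4, but not by 100, unless also by 400.
2100 is divisible by 100 but not 400 -> not a leap year

No


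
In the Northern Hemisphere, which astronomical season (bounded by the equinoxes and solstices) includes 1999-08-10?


Date: August 10
Astronomical Summer (approx.; exact equinox/solstice day varies by year): June 21 to September 21
August 10 falls within the Summer window

Summer


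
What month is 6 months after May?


May is month 5
5 + 6 = 11

November


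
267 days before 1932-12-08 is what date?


Start: 1932-12-08, subtract 267 days
Back 8 days from December 8 reaches November 30, 1932 -> 259 left
November 1932 has 30 days -> back to October 31, 1932 -> 229 left
October 1932 has 31 days -> back to September 30, 1932 -> 198 left
September 1932 has 30 days -> back to August 31, 1932 -> 168 left
August 1932 has 31 days -> back to July 31, 1932 -> 137 left
July 1932 has 31 days -> back to June 30, 1932 -> 106 left
June 1932 has 30 days -> back to May 31, 1932 -> 76 left
May 1932 has 31 days -> back to April 30, 1932 -> 45 left
April 1932 has 30 days -> back to March 31, 1932 -> 15 left
March 1932: 31 - 15 = 16 -> lands on March 16

Result: 1932-03-16


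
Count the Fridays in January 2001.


January 2001 has 31 days
Anchor: Jan 1, 2001. With p = 2001 - 1 = 2000: (p + p//4 - p//100 + p//400) mod 7 = (2000 + 500 - 20 + 5) mod 7 = 2485 mod 7 = 0 -> Monday (Mon=0 ... Sun=6)
January 1 is the anchor itself -> Monday
First Friday is January 5
Fridays: 5, 12, 19, 26

4 Fridays


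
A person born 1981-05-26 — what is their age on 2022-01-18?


Birth: 1981-05-26
Reference: 2022-01-18
Year difference: 2022 - 1981 = 41
Birthday not yet reached in 2022, subtract 1

40 years old


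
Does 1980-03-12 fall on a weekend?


Anchor: Jan 1, 1980. With p = 1980 - 1 = 1979: (p + p//4 - p//100 + p//400) mod 7 = (1979 + 494 - 19 + 4) mod 7 = 2458 mod 7 = 1 -> Tuesday (Mon=0 ... Sun=6)
Day of year: 72; offset = 71
Weekday index = (1 + 71) mod 7 = 2 -> Wednesday
Weekend days: Saturday, Sunday

No


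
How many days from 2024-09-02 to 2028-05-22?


From 2024-09-02 to 2028-05-22
2024-09-02: days before September = 31 + 29 + 31 + 30 + 31 + 30 + 31 + 31 = 244 (2024 is a leap year); day of year = 244 + 2 = 246
2028-05-22: days before May = 31 + 29 + 31 + 30 = 121 (2028 is a leap year); day of year = 121 + 22 = 143
Rest of 2024: 366 - 246 = 120
Full years 2025 (365), 2026 (365), 2027 (365): 1095
Total = 120 + 1095 + 143 = 1358

1358 days


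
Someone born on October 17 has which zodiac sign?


Date: October 17
Conventional tropical zodiac dates: Libra from September 23 onward; Scorpio starts October 23
October 17 falls within the Libra range

Libra


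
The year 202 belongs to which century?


Century = (year - 1) // 100 + 1
= (202 - 1) // 100 + 1
= 201 // 100 + 1
= 2 + 1

3rd century


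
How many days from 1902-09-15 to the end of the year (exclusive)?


Day of year: 258 of 365
Remaining = 365 - 258

107 days


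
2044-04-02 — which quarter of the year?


Month: April (month 4)
Q1: Jan-Mar, Q2: Apr-Jun, Q3: Jul-Sep, Q4: Oct-Dec

Q2


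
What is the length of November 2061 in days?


November 2061

30 days


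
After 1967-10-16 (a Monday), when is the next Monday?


Current: Monday
Target: Monday
Days ahead: 7

Next Monday: 1967-10-23


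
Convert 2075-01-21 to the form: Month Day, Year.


ISO 2075-01-21 parses as year=2075, month=01, day=21
Month 1 -> January

January 21, 2075


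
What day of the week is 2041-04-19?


Date: April 19, 2041
Anchor: Jan 1, 2041. With p = 2041 - 1 = 2040: (p + p//4 - p//100 + p//400) mod 7 = (2040 + 510 - 20 + 5) mod 7 = 2535 mod 7 = 1 -> Tuesday (Mon=0 ... Sun=6)
Days before April (Jan-Mar): 90; offset = 90 + 19 - 1 = 108
Weekday index = (1 + 108) mod 7 = 4

Day of the week: Friday


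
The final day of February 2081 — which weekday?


February 2081 has 28 days
Anchor: Jan 1, 2081. With p = 2081 - 1 = 2080: (p + p//4 - p//100 + p//400) mod 7 = (2080 + 520 - 20 + 5) mod 7 = 2585 mod 7 = 2 -> Wednesday (Mon=0 ... Sun=6)
Days before February (Jan): 31; February 1 index = (2 + 31) mod 7 = 5 -> Saturday
Last day offset: 28 - 1 = 27 days
Weekday index = (5 + 27) mod 7 = 4

Friday, February 28


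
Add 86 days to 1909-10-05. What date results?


Start: 1909-10-05, add 86 days
October 1909 has 31 days: 31 - 5 = 26 days to October 31 -> 60 left
November 1909 has 30 days -> 30 left
December 1909: 30 <= 31 -> lands on December 30

Result: 1909-12-30


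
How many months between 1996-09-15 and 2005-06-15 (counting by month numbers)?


From September 1996 to June 2005
9 years * 12 = 108 months, minus 3 months = 105

105 months


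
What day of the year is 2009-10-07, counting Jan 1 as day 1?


Date: October 7, 2009
Days in months 1 through 9: 273
Plus 7 days in October

Day of year: 280


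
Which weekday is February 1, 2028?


Target: February 1, 2028
Anchor: Jan 1, 2028. With p = 2028 - 1 = 2027: (p + p//4 - p//100 + p//400) mod 7 = (2027 + 506 - 20 + 5) mod 7 = 2518 mod 7 = 5 -> Saturday (Mon=0 ... Sun=6)
Days before February (Jan): 31 days
Weekday index = (5 + 31) mod 7 = 1

Tuesday


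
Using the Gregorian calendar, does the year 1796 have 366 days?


Gregorian leap year rule: divisible by 4, but not by 100, unless also by 400.
1796 is divisible by 4 but not 100 -> leap year

Yes


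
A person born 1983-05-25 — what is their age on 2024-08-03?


Birth: 1983-05-25
Reference: 2024-08-03
Year difference: 2024 - 1983 = 41

41 years old


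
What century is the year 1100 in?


Century = (year - 1) // 100 + 1
= (1100 - 1) // 100 + 1
= 1099 // 100 + 1
= 10 + 1

11th century


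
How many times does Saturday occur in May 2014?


May 2014 has 31 days
Anchor: Jan 1, 2014. With p = 2014 - 1 = 2013: (p + p//4 - p//100 + p//400) mod 7 = (2013 + 503 - 20 + 5) mod 7 = 2501 mod 7 = 2 -> Wednesday (Mon=0 ... Sun=6)
Days before May (Jan-Apr): 120; May 1 index = (2 + 120) mod 7 = 3 -> Thursday
First Saturday is May 3
Saturdays: 3, 10, 17, 24, 31

5 Saturdays


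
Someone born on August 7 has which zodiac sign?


Date: August 7
Conventional tropical zodiac dates: Leo from July 23 onward; Virgo starts August 23
August 7 falls within the Leo range

Leo


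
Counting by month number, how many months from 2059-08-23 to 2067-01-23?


From August 2059 to January 2067
8 years * 12 = 96 months, minus 7 months = 89

89 months


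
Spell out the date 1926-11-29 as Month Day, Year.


ISO 1926-11-29 parses as year=1926, month=11, day=29
Month 11 -> November

November 29, 1926


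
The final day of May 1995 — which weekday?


May 1995 has 31 days
Anchor: Jan 1, 1995. With p = 1995 - 1 = 1994: (p + p//4 - p//100 + p//400) mod 7 = (1994 + 498 - 19 + 4) mod 7 = 2477 mod 7 = 6 -> Sunday (Mon=0 ... Sun=6)
Days before May (Jan-Apr): 120; May 1 index = (6 + 120) mod 7 = 0 -> Monday
Last day offset: 31 - 1 = 30 days
Weekday index = (0 + 30) mod 7 = 2

Wednesday, May 31


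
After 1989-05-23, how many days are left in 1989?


Day of year: 143 of 365
Remaining = 365 - 143

222 days


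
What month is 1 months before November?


November is month 11
11 - 1 = 10

October


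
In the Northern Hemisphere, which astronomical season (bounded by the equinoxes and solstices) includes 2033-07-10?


Date: July 10
Astronomical Summer (approx.; exact equinox/solstice day varies by year): June 21 to September 21
July 10 falls within the Summer window

Summer


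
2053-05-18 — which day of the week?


Date: May 18, 2053
Anchor: Jan 1, 2053. With p = 2053 - 1 = 2052: (p + p//4 - p//100 + p//400) mod 7 = (2052 + 513 - 20 + 5) mod 7 = 2550 mod 7 = 2 -> Wednesday (Mon=0 ... Sun=6)
Days before May (Jan-Apr): 120; offset = 120 + 18 - 1 = 137
Weekday index = (2 + 137) mod 7 = 6

Day of the week: Sunday


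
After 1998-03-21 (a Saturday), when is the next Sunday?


Current: Saturday
Target: Sunday
Days ahead: 1

Next Sunday: 1998-03-22


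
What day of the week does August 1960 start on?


Target: August 1, 1960
Anchor: Jan 1, 1960. With p = 1960 - 1 = 1959: (p + p//4 - p//100 + p//400) mod 7 = (1959 + 489 - 19 + 4) mod 7 = 2433 mod 7 = 4 -> Friday (Mon=0 ... Sun=6)
Days before August (Jan-Jul): 213 days
Weekday index = (4 + 213) mod 7 = 0

Monday


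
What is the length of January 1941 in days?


January 1941

31 days


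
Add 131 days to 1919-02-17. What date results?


Start: 1919-02-17, add 131 days
February 1919 has 28 days: 28 - 17 = 11 days to February 28 -> 120 left
March 1919 has 31 days -> 89 left
April 1919 has 30 days -> 59 left
May 1919 has 31 days -> 28 left
June 1919: 28 <= 30 -> lands on June 28

Result: 1919-06-28


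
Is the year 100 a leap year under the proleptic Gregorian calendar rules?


Gregorian leap year rule: divisible by 4, but not by 100, unless also by 400.
100 is divisible by 100 but not 400 -> not a leap year

No


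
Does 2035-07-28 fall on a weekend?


Anchor: Jan 1, 2035. With p = 2035 - 1 = 2034: (p + p//4 - p//100 + p//400) mod 7 = (2034 + 508 - 20 + 5) mod 7 = 2527 mod 7 = 0 -> Monday (Mon=0 ... Sun=6)
Day of year: 209; offset = 208
Weekday index = (0 + 208) mod 7 = 5 -> Saturday
Weekend days: Saturday, Sunday

Yes


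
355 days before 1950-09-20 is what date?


Start: 1950-09-20, subtract 355 days
Back 20 days from September 20 reaches August 31, 1950 -> 335 left
August 1950 has 31 days -> back to July 31, 1950 -> 304 left
July 1950 has 31 days -> back to June 30, 1950 -> 273 left
June 1950 has 30 days -> back to May 31, 1950 -> 243 left
May 1950 has 31 days -> back to April 30, 1950 -> 212 left
April 1950 has 30 days -> back to March 31, 1950 -> 182 left
March 1950 has 31 days -> back to February 28, 1950 -> 151 left
February 1950 has 28 days -> back to January 31, 1950 -> 123 left
January 1950 has 31 days -> back to December 31, 1949 -> 92 left
December 1949 has 31 days -> back to November 30, 1949 -> 61 left
November 1949 has 30 days -> back to October 31, 1949 -> 31 left
October 1949 has 31 days -> back to September 30, 1949 -> 0 left
September 1949: 30 - 0 = 30 -> lands on September 30

Result: 1949-09-30


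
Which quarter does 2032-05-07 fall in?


Month: May (month 5)
Q1: Jan-Mar, Q2: Apr-Jun, Q3: Jul-Sep, Q4: Oct-Dec

Q2


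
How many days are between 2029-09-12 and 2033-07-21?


From 2029-09-12 to 2033-07-21
2029-09-12: days before September = 31 + 28 + 31 + 30 + 31 + 30 + 31 + 31 = 243 (2029 is not a leap year); day of year = 243 + 12 = 255
2033-07-21: days before July = 31 + 28 + 31 + 30 + 31 + 30 = 181 (2033 is not a leap year); day of year = 181 + 21 = 202
Rest of 2029: 365 - 255 = 110
Full years 2030 (365), 2031 (365), 2032 (366): 1096
Total = 110 + 1096 + 202 = 1408

1408 days


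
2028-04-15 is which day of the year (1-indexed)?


Date: April 15, 2028
Days in months 1 through 3: 91
Plus 15 days in April

Day of year: 106


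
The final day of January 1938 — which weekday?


January 1938 has 31 days
Anchor: Jan 1, 1938. With p = 1938 - 1 = 1937: (p + p//4 - p//100 + p//400) mod 7 = (1937 + 484 - 19 + 4) mod 7 = 2406 mod 7 = 5 -> Saturday (Mon=0 ... Sun=6)
January 1 is the anchor itself -> Saturday
Last day offset: 31 - 1 = 30 days
Weekday index = (5 + 30) mod 7 = 0

Monday, January 31


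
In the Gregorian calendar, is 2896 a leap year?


Gregorian leap year rule: divisible by 4, but not by 100, unless also by 400.
2896 is divisible by 4 but not 100 -> leap year

Yes


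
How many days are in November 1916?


November 1916

30 days


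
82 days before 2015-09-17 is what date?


Start: 2015-09-17, subtract 82 days
Back 17 days from September 17 reaches August 31, 2015 -> 65 left
August 2015 has 31 days -> back to July 31, 2015 -> 34 left
July 2015 has 31 days -> back to June 30, 2015 -> 3 left
June 2015: 30 - 3 = 27 -> lands on June 27

Result: 2015-06-27


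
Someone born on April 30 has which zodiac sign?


Date: April 30
Conventional tropical zodiac dates: Taurus from April 20 onward; Gemini starts May 21
April 30 falls within the Taurus range

Taurus


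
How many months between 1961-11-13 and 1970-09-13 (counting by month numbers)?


From November 1961 to September 1970
9 years * 12 = 108 months, minus 2 months = 106

106 months


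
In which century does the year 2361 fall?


Century = (year - 1) // 100 + 1
= (2361 - 1) // 100 + 1
= 2360 // 100 + 1
= 23 + 1

24th century


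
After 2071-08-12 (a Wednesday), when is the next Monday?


Current: Wednesday
Target: Monday
Days ahead: 5

Next Monday: 2071-08-17


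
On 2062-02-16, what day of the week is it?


Date: February 16, 2062
Anchor: Jan 1, 2062. With p = 2062 - 1 = 2061: (p + p//4 - p//100 + p//400) mod 7 = (2061 + 515 - 20 + 5) mod 7 = 2561 mod 7 = 6 -> Sunday (Mon=0 ... Sun=6)
Days before February (Jan): 31; offset = 31 + 16 - 1 = 46
Weekday index = (6 + 46) mod 7 = 3

Day of the week: Thursday


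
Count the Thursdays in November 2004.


November 2004 has 30 days
Anchor: Jan 1, 2004. With p = 2004 - 1 = 2003: (p + p//4 - p//100 + p//400) mod 7 = (2003 + 500 - 20 + 5) mod 7 = 2488 mod 7 = 3 -> Thursday (Mon=0 ... Sun=6)
Days before November (Jan-Oct): 305; November 1 index = (3 + 305) mod 7 = 0 -> Monday
First Thursday is November 4
Thursdays: 4, 11, 18, 25

4 Thursdays


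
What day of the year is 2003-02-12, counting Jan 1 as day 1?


Date: February 12, 2003
Days in months 1 through 1: 31
Plus 12 days in February

Day of year: 43


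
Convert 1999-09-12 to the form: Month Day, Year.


ISO 1999-09-12 parses as year=1999, month=09, day=12
Month 9 -> September

September 12, 1999


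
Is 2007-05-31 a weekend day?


Anchor: Jan 1, 2007. With p = 2007 - 1 = 2006: (p + p//4 - p//100 + p//400) mod 7 = (2006 + 501 - 20 + 5) mod 7 = 2492 mod 7 = 0 -> Monday (Mon=0 ... Sun=6)
Day of year: 151; offset = 150
Weekday index = (0 + 150) mod 7 = 3 -> Thursday
Weekend days: Saturday, Sunday

No


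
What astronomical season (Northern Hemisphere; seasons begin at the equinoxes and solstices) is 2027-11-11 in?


Date: November 11
Astronomical Autumn (approx.; exact equinox/solstice day varies by year): September 22 to December 20
November 11 falls within the Autumn window

Autumn


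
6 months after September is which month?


September is month 9
9 + 6 = 15; wrap: 15 - 12 = 3

March


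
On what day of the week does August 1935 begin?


Target: August 1, 1935
Anchor: Jan 1, 1935. With p = 1935 - 1 = 1934: (p + p//4 - p//100 + p//400) mod 7 = (1934 + 483 - 19 + 4) mod 7 = 2402 mod 7 = 1 -> Tuesday (Mon=0 ... Sun=6)
Days before August (Jan-Jul): 212 days
Weekday index = (1 + 212) mod 7 = 3

Thursday


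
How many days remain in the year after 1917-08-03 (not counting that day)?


Day of year: 215 of 365
Remaining = 365 - 215

150 days


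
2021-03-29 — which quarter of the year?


Month: March (month 3)
Q1: Jan-Mar, Q2: Apr-Jun, Q3: Jul-Sep, Q4: Oct-Dec

Q1


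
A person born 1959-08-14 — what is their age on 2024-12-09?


Birth: 1959-08-14
Reference: 2024-12-09
Year difference: 2024 - 1959 = 65

65 years old


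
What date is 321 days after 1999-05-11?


Start: 1999-05-11, add 321 days
May 1999 has 31 days: 31 - 11 = 20 days to May 31 -> 301 left
June 1999 has 30 days -> 271 left
July 1999 has 31 days -> 240 left
August 1999 has 31 days -> 209 left
September 1999 has 30 days -> 179 left
October 1999 has 31 days -> 148 left
November 1999 has 30 days -> 118 left
December 1999 has 31 days -> 87 left
January 2000 has 31 days -> 56 left
February 2000 has 29 days -> 27 left
March 2000: 27 <= 31 -> lands on March 27

Result: 2000-03-27


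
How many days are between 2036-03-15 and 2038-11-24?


From 2036-03-15 to 2038-11-24
2036-03-15: days before March = 31 + 29 = 60 (2036 is a leap year); day of year = 60 + 15 = 75
2038-11-24: days before November = 31 + 28 + 31 + 30 + 31 + 30 + 31 + 31 + 30 + 31 = 304 (2038 is not a leap year); day of year = 304 + 24 = 328
Rest of 2036: 366 - 75 = 291
Full years 2037 (365): 365
Total = 291 + 365 + 328 = 984

984 days


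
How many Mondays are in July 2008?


July 2008 has 31 days
Anchor: Jan 1, 2008. With p = 2008 - 1 = 2007: (p + p//4 - p//100 + p//400) mod 7 = (2007 + 501 - 20 + 5) mod 7 = 2493 mod 7 = 1 -> Tuesday (Mon=0 ... Sun=6)
Days before July (Jan-Jun): 182; July 1 index = (1 + 182) mod 7 = 1 -> Tuesday
First Monday is July 7
Mondays: 7, 14, 21, 28

4 Mondays


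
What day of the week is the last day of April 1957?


April 1957 has 30 days
Anchor: Jan 1, 1957. With p = 1957 - 1 = 1956: (p + p//4 - p//100 + p//400) mod 7 = (1956 + 489 - 19 + 4) mod 7 = 2430 mod 7 = 1 -> Tuesday (Mon=0 ... Sun=6)
Days before April (Jan-Mar): 90; April 1 index = (1 + 90) mod 7 = 0 -> Monday
Last day offset: 30 - 1 = 29 days
Weekday index = (0 + 29) mod 7 = 1

Tuesday, April 30


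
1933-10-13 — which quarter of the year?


Month: October (month 10)
Q1: Jan-Mar, Q2: Apr-Jun, Q3: Jul-Sep, Q4: Oct-Dec

Q4


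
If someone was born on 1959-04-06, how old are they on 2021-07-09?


Birth: 1959-04-06
Reference: 2021-07-09
Year difference: 2021 - 1959 = 62

62 years old


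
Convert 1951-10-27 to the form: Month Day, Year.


ISO 1951-10-27 parses as year=1951, month=10, day=27
Month 10 -> October

October 27, 1951


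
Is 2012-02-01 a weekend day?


Anchor: Jan 1, 2012. With p = 2012 - 1 = 2011: (p + p//4 - p//100 + p//400) mod 7 = (2011 + 502 - 20 + 5) mod 7 = 2498 mod 7 = 6 -> Sunday (Mon=0 ... Sun=6)
Day of year: 32; offset = 31
Weekday index = (6 + 31) mod 7 = 2 -> Wednesday
Weekend days: Saturday, Sunday

No


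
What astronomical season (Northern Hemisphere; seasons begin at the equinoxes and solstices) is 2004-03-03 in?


Date: March 3
Astronomical Winter (approx.; exact equinox/solstice day varies by year): December 21 to March 19
March 3 falls within the Winter window

Winter


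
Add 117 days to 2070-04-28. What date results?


Start: 2070-04-28, add 117 days
April 2070 has 30 days: 30 - 28 = 2 days to April 30 -> 115 left
May 2070 has 31 days -> 84 left
June 2070 has 30 days -> 54 left
July 2070 has 31 days -> 23 left
August 2070: 23 <= 31 -> lands on August 23

Result: 2070-08-23


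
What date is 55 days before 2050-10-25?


Start: 2050-10-25, subtract 55 days
Back 25 days from October 25 reaches September 30, 2050 -> 30 left
September 2050 has 30 days -> back to August 31, 2050 -> 0 left
August 2050: 31 - 0 = 31 -> lands on August 31

Result: 2050-08-31


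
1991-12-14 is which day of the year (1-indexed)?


Date: December 14, 1991
Days in months 1 through 11: 334
Plus 14 days in December

Day of year: 348


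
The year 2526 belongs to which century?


Century = (year - 1) // 100 + 1
= (2526 - 1) // 100 + 1
= 2525 // 100 + 1
= 25 + 1

26th century


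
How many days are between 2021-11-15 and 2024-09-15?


From 2021-11-15 to 2024-09-15
2021-11-15: days before November = 31 + 28 + 31 + 30 + 31 + 30 + 31 + 31 + 30 + 31 = 304 (2021 is not a leap year); day of year = 304 + 15 = 319
2024-09-15: days before September = 31 + 29 + 31 + 30 + 31 + 30 + 31 + 31 = 244 (2024 is a leap year); day of year = 244 + 15 = 259
Rest of 2021: 365 - 319 = 46
Full years 2022 (365), 2023 (365): 730
Total = 46 + 730 + 259 = 1035

1035 days


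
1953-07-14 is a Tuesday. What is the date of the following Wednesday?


Current: Tuesday
Target: Wednesday
Days ahead: 1

Next Wednesday: 1953-07-15


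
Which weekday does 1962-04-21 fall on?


Date: April 21, 1962
Anchor: Jan 1, 1962. With p = 1962 - 1 = 1961: (p + p//4 - p//100 + p//400) mod 7 = (1961 + 490 - 19 + 4) mod 7 = 2436 mod 7 = 0 -> Monday (Mon=0 ... Sun=6)
Days before April (Jan-Mar): 90; offset = 90 + 21 - 1 = 110
Weekday index = (0 + 110) mod 7 = 5

Day of the week: Saturday


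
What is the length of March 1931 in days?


March 1931

31 days


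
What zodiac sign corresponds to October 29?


Date: October 29
Conventional tropical zodiac dates: Scorpio from October 23 onward; Sagittarius starts November 22
October 29 falls within the Scorpio range

Scorpio


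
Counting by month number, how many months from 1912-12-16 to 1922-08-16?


From December 1912 to August 1922
10 years * 12 = 120 months, minus 4 months = 116

116 months


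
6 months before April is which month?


April is month 4
4 - 6 = -2; wrap: -2 + 12 = 10

October


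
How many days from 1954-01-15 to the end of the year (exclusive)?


Day of year: 15 of 365
Remaining = 365 - 15

350 days


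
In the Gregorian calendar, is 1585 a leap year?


Gregorian leap year rule: divisible by 4, but not by 100, unless also by 400.
1585 is not divisible by 4 -> not a leap year

No


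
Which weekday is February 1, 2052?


Target: February 1, 2052
Anchor: Jan 1, 2052. With p = 2052 - 1 = 2051: (p + p//4 - p//100 + p//400) mod 7 = (2051 + 512 - 20 + 5) mod 7 = 2548 mod 7 = 0 -> Monday (Mon=0 ... Sun=6)
Days before February (Jan): 31 days
Weekday index = (0 + 31) mod 7 = 3

Thursday


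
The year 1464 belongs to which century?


Century = (year - 1) // 100 + 1
= (1464 - 1) // 100 + 1
= 1463 // 100 + 1
= 14 + 1

15th century


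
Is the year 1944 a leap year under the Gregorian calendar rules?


Gregorian leap year rule: divisible by 4, but not by 100, unless also by 400.
1944 is divisible by 4 but not 100 -> leap year

Yes


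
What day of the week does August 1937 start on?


Target: August 1, 1937
Anchor: Jan 1, 1937. With p = 1937 - 1 = 1936: (p + p//4 - p//100 + p//400) mod 7 = (1936 + 484 - 19 + 4) mod 7 = 2405 mod 7 = 4 -> Friday (Mon=0 ... Sun=6)
Days before August (Jan-Jul): 212 days
Weekday index = (4 + 212) mod 7 = 6

Sunday


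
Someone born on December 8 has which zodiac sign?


Date: December 8
Conventional tropical zodiac dates: Sagittarius from November 22 onward; Capricorn starts December 22
December 8 falls within the Sagittarius range

Sagittarius


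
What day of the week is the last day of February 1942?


February 1942 has 28 days
Anchor: Jan 1, 1942. With p = 1942 - 1 = 1941: (p + p//4 - p//100 + p//400) mod 7 = (1941 + 485 - 19 + 4) mod 7 = 2411 mod 7 = 3 -> Thursday (Mon=0 ... Sun=6)
Days before February (Jan): 31; February 1 index = (3 + 31) mod 7 = 6 -> Sunday
Last day offset: 28 - 1 = 27 days
Weekday index = (6 + 27) mod 7 = 5

Saturday, February 28


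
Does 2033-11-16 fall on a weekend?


Anchor: Jan 1, 2033. With p = 2033 - 1 = 2032: (p + p//4 - p//100 + p//400) mod 7 = (2032 + 508 - 20 + 5) mod 7 = 2525 mod 7 = 5 -> Saturday (Mon=0 ... Sun=6)
Day of year: 320; offset = 319
Weekday index = (5 + 319) mod 7 = 2 -> Wednesday
Weekend days: Saturday, Sunday

No


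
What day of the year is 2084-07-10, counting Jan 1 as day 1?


Date: July 10, 2084
Days in months 1 through 6: 182
Plus 10 days in July

Day of year: 192


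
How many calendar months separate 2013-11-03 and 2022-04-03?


From November 2013 to April 2022
9 years * 12 = 108 months, minus 7 months = 101

101 months


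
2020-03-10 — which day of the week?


Date: March 10, 2020
Anchor: Jan 1, 2020. With p = 2020 - 1 = 2019: (p + p//4 - p//100 + p//400) mod 7 = (2019 + 504 - 20 + 5) mod 7 = 2508 mod 7 = 2 -> Wednesday (Mon=0 ... Sun=6)
Days before March (Jan-Feb): 60; offset = 60 + 10 - 1 = 69
Weekday index = (2 + 69) mod 7 = 1

Day of the week: Tuesday


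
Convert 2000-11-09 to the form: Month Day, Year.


ISO 2000-11-09 parses as year=2000, month=11, day=09
Month 11 -> November

November 9, 2000


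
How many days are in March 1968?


March 1968

31 days


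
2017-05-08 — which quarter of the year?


Month: May (month 5)
Q1: Jan-Mar, Q2: Apr-Jun, Q3: Jul-Sep, Q4: Oct-Dec

Q2


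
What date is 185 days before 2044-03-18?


Start: 2044-03-18, subtract 185 days
Back 18 days from March 18 reaches February 29, 2044 -> 167 left
February 2044 has 29 days -> back to January 31, 2044 -> 138 left
January 2044 has 31 days -> back to December 31, 2043 -> 107 left
December 2043 has 31 days -> back to November 30, 2043 -> 76 left
November 2043 has 30 days -> back to October 31, 2043 -> 46 left
October 2043 has 31 days -> back to September 30, 2043 -> 15 left
September 2043: 30 - 15 = 15 -> lands on September 15

Result: 2043-09-15


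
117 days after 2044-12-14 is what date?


Start: 2044-12-14, add 117 days
December 2044 has 31 days: 31 - 14 = 17 days to December 31 -> 100 left
January 2045 has 31 days -> 69 left
February 2045 has 28 days -> 41 left
March 2045 has 31 days -> 10 left
April 2045: 10 <= 30 -> lands on April 10

Result: 2045-04-10


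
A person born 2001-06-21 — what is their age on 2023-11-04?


Birth: 2001-06-21
Reference: 2023-11-04
Year difference: 2023 - 2001 = 22

22 years old


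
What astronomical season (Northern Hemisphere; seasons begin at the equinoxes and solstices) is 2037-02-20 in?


Date: February 20
Astronomical Winter (approx.; exact equinox/solstice day varies by year): December 21 to March 19
February 20 falls within the Winter window

Winter


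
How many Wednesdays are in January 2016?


January 2016 has 31 days
Anchor: Jan 1, 2016. With p = 2016 - 1 = 2015: (p + p//4 - p//100 + p//400) mod 7 = (2015 + 503 - 20 + 5) mod 7 = 2503 mod 7 = 4 -> Friday (Mon=0 ... Sun=6)
January 1 is the anchor itself -> Friday
First Wednesday is January 6
Wednesdays: 6, 13, 20, 27

4 Wednesdays


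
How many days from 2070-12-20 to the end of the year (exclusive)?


Day of year: 354 of 365
Remaining = 365 - 354

11 days


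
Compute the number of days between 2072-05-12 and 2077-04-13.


From 2072-05-12 to 2077-04-13
2072-05-12: days before May = 31 + 29 + 31 + 30 = 121 (2072 is a leap year); day of year = 121 + 12 = 133
2077-04-13: days before April = 31 + 28 + 31 = 90 (2077 is not a leap year); day of year = 90 + 13 = 103
Rest of 2072: 366 - 133 = 233
Full years 2073 (365), 2074 (365), 2075 (365), 2076 (366): 1461
Total = 233 + 1461 + 103 = 1797

1797 days
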